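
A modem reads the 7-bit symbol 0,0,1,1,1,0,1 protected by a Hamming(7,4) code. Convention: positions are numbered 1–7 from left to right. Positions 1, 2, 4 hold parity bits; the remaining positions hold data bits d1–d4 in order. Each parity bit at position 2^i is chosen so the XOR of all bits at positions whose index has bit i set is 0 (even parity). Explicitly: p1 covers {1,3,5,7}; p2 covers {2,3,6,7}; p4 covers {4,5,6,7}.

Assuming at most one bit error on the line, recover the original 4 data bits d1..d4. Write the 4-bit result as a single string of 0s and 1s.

1001

s1 (pos 1,3,5,7): 0⊕1⊕1⊕1 = 1
s2 (pos 2,3,6,7): 0⊕1⊕0⊕1 = 0
s4 (pos 4,5,6,7): 1⊕1⊕0⊕1 = 1
Syndrome s4…s1 = 101 → error at position 5.
Flip position 5: 0011101 → 0011001
Read data bits from positions 3,5,6,7: 1001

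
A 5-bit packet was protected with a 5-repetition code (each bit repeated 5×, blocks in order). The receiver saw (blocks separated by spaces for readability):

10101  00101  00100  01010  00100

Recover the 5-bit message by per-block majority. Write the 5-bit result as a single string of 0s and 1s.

10000

Block 1 (10101): 3 ones → 1
Block 2 (00101): 2 ones → 0
Block 3 (00100): 1 one → 0
Block 4 (01010): 2 ones → 0
Block 5 (00100): 1 one → 0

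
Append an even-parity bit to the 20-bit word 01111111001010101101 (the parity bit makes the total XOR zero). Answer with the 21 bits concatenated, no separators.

011111110010101011011

XOR of the 20 data bits: 0⊕1⊕1⊕1⊕1⊕1⊕1⊕1⊕0⊕0⊕1⊕0⊕1⊕0⊕1⊕0⊕1⊕1⊕0⊕1 = 1
Parity bit = 1 (so all 21 bits XOR to 0).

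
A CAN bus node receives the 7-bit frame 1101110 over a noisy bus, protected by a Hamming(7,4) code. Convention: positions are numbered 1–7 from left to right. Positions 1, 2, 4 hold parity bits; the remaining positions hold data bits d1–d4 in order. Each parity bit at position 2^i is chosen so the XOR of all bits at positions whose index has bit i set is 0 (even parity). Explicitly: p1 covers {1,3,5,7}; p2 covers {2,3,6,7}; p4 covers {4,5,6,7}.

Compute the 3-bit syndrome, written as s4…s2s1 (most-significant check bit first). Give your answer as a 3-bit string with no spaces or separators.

s1 (pos 1,3,5,7): 1⊕0⊕1⊕0 = 0
s2 (pos 2,3,6,7): 1⊕0⊕1⊕0 = 0
s4 (pos 4,5,6,7): 1⊕1⊕1⊕0 = 1
Syndrome s4…s1 = 100 → error at position 4.

100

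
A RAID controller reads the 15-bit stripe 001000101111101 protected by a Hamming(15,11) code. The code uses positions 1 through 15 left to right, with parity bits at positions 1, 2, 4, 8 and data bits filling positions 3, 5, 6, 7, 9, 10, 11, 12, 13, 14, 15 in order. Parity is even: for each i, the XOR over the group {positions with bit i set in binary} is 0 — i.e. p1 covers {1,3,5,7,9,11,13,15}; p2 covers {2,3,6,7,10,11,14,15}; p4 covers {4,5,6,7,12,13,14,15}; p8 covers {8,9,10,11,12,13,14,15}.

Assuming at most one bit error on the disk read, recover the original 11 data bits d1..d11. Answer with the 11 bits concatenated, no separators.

s1 (pos 1,3,5,7,9,11,13,15): 0⊕1⊕0⊕1⊕1⊕1⊕1⊕1 = 0
s2 (pos 2,3,6,7,10,11,14,15): 0⊕1⊕0⊕1⊕1⊕1⊕0⊕1 = 1
s4 (pos 4,5,6,7,12,13,14,15): 0⊕0⊕0⊕1⊕1⊕1⊕0⊕1 = 0
s8 (pos 8,9,10,11,12,13,14,15): 0⊕1⊕1⊕1⊕1⊕1⊕0⊕1 = 0
Syndrome s8…s1 = 0010 → error at position 2.
Flip position 2: 001000101111101 → 011000101111101
Read data bits from positions 3,5,6,7,9,10,11,12,13,14,15: 10011111101

10011111101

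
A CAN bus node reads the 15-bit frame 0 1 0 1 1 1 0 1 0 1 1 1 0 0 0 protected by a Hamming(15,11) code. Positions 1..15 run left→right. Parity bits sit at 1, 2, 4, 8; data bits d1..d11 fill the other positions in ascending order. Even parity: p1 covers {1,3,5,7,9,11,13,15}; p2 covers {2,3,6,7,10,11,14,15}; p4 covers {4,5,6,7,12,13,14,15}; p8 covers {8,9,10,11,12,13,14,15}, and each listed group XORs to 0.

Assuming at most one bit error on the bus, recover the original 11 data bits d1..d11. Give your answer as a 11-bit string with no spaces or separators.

01100111000

s1 (pos 1,3,5,7,9,11,13,15): 0⊕0⊕1⊕0⊕0⊕1⊕0⊕0 = 0
s2 (pos 2,3,6,7,10,11,14,15): 1⊕0⊕1⊕0⊕1⊕1⊕0⊕0 = 0
s4 (pos 4,5,6,7,12,13,14,15): 1⊕1⊕1⊕0⊕1⊕0⊕0⊕0 = 0
s8 (pos 8,9,10,11,12,13,14,15): 1⊕0⊕1⊕1⊕1⊕0⊕0⊕0 = 0
Syndrome s8…s1 = 0000 → no error.
Read data bits from positions 3,5,6,7,9,10,11,12,13,14,15: 01100111000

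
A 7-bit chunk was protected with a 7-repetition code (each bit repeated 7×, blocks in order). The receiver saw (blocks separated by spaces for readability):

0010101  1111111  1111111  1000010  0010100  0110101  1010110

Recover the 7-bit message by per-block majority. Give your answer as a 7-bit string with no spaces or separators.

Block 1 (0010101): 3 ones → 0
Block 2 (1111111): 7 ones → 1
Block 3 (1111111): 7 ones → 1
Block 4 (1000010): 2 ones → 0
Block 5 (0010100): 2 ones → 0
Block 6 (0110101): 4 ones → 1
Block 7 (1010110): 4 ones → 1

0110011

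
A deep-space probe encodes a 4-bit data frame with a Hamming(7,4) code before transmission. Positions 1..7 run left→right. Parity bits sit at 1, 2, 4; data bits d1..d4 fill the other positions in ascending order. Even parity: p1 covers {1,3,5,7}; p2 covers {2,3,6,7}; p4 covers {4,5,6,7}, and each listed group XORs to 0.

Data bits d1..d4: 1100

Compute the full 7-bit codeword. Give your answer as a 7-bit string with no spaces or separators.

Place data at non-parity positions: p1 p2 1 p4 1 0 0
p1 (pos 1,3,5,7): XOR of data positions = 1⊕1⊕0 = 0
p2 (pos 2,3,6,7): XOR of data positions = 1⊕0⊕0 = 1
p4 (pos 4,5,6,7): XOR of data positions = 1⊕0⊕0 = 1
Codeword: 0111100

0111100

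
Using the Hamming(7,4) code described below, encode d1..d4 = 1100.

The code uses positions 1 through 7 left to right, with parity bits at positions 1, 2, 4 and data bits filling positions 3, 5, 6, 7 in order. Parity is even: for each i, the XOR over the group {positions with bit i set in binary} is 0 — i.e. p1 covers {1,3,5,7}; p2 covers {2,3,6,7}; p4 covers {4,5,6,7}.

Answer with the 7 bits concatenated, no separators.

0111100

Place data at non-parity positions: p1 p2 1 p4 1 0 0
p1 (pos 1,3,5,7): XOR of data positions = 1⊕1⊕0 = 0
p2 (pos 2,3,6,7): XOR of data positions = 1⊕0⊕0 = 1
p4 (pos 4,5,6,7): XOR of data positions = 1⊕0⊕0 = 1
Codeword: 0111100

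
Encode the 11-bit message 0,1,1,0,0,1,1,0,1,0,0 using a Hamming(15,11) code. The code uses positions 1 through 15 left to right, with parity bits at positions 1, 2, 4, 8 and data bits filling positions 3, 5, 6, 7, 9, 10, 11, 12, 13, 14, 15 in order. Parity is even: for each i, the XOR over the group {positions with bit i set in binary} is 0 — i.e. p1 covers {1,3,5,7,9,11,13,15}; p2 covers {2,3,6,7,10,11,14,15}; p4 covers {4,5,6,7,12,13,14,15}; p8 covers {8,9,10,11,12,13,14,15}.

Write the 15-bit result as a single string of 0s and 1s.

110111010110100

Place data at non-parity positions: p1 p2 0 p4 1 1 0 p8 0 1 1 0 1 0 0
p1 (pos 1,3,5,7,9,11,13,15): XOR of data positions = 0⊕1⊕0⊕0⊕1⊕1⊕0 = 1
p2 (pos 2,3,6,7,10,11,14,15): XOR of data positions = 0⊕1⊕0⊕1⊕1⊕0⊕0 = 1
p4 (pos 4,5,6,7,12,13,14,15): XOR of data positions = 1⊕1⊕0⊕0⊕1⊕0⊕0 = 1
p8 (pos 8,9,10,11,12,13,14,15): XOR of data positions = 0⊕1⊕1⊕0⊕1⊕0⊕0 = 1
Codeword: 110111010110100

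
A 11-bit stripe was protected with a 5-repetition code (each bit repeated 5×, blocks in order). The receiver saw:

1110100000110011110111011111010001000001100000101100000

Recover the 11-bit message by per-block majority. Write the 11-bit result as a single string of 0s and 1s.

Block 1 (11101): 4 ones → 1
Block 2 (00000): 0 ones → 0
Block 3 (11001): 3 ones → 1
Block 4 (11101): 4 ones → 1
Block 5 (11011): 4 ones → 1
Block 6 (11101): 4 ones → 1
Block 7 (00010): 1 one → 0
Block 8 (00001): 1 one → 0
Block 9 (10000): 1 one → 0
Block 10 (01011): 3 ones → 1
Block 11 (00000): 0 ones → 0

10111100010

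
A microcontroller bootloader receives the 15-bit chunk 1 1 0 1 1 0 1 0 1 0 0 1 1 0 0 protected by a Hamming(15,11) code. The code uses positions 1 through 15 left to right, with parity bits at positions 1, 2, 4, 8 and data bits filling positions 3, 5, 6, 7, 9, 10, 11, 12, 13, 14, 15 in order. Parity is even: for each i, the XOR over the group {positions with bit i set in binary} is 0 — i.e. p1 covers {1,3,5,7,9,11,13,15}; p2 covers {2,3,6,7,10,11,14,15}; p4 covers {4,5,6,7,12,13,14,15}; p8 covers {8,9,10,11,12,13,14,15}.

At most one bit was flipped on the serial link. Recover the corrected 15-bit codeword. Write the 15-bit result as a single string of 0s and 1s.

s1 (pos 1,3,5,7,9,11,13,15): 1⊕0⊕1⊕1⊕1⊕0⊕1⊕0 = 1
s2 (pos 2,3,6,7,10,11,14,15): 1⊕0⊕0⊕1⊕0⊕0⊕0⊕0 = 0
s4 (pos 4,5,6,7,12,13,14,15): 1⊕1⊕0⊕1⊕1⊕1⊕0⊕0 = 1
s8 (pos 8,9,10,11,12,13,14,15): 0⊕1⊕0⊕0⊕1⊕1⊕0⊕0 = 1
Syndrome s8…s1 = 1101 → error at position 13.
Flip position 13: 110110101001100 → 110110101001000

110110101001000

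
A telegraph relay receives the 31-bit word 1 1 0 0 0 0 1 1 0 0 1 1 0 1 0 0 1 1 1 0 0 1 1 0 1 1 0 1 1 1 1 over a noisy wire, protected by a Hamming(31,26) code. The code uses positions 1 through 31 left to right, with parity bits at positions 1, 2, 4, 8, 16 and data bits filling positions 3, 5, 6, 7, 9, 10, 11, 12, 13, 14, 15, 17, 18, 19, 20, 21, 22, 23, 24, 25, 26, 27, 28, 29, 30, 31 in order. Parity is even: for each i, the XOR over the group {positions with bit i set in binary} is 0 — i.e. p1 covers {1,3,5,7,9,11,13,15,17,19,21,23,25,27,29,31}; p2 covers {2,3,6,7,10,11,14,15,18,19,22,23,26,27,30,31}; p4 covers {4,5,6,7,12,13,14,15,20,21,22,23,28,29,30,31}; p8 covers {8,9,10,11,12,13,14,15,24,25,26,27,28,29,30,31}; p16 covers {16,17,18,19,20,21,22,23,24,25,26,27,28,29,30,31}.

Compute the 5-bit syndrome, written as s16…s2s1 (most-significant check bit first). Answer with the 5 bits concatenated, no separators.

10111

s1 (pos 1,3,5,7,9,11,13,15,17,19,21,23,25,27,29,31): 1⊕0⊕0⊕1⊕0⊕1⊕0⊕0⊕1⊕1⊕0⊕1⊕1⊕0⊕1⊕1 = 1
s2 (pos 2,3,6,7,10,11,14,15,18,19,22,23,26,27,30,31): 1⊕0⊕0⊕1⊕0⊕1⊕1⊕0⊕1⊕1⊕1⊕1⊕1⊕0⊕1⊕1 = 1
s4 (pos 4,5,6,7,12,13,14,15,20,21,22,23,28,29,30,31): 0⊕0⊕0⊕1⊕1⊕0⊕1⊕0⊕0⊕0⊕1⊕1⊕1⊕1⊕1⊕1 = 1
s8 (pos 8,9,10,11,12,13,14,15,24,25,26,27,28,29,30,31): 1⊕0⊕0⊕1⊕1⊕0⊕1⊕0⊕0⊕1⊕1⊕0⊕1⊕1⊕1⊕1 = 0
s16 (pos 16,17,18,19,20,21,22,23,24,25,26,27,28,29,30,31): 0⊕1⊕1⊕1⊕0⊕0⊕1⊕1⊕0⊕1⊕1⊕0⊕1⊕1⊕1⊕1 = 1
Syndrome s16…s1 = 10111 → error at position 23.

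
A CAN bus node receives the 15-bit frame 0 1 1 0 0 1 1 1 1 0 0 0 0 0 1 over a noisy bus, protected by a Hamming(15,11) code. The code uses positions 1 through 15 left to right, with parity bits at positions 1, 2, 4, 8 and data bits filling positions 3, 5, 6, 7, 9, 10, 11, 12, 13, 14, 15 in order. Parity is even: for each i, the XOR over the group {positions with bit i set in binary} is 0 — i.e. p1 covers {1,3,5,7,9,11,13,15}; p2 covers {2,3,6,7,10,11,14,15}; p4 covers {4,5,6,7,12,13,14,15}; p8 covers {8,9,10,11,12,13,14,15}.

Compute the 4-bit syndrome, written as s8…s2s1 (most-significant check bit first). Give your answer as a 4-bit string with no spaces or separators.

1110

s1 (pos 1,3,5,7,9,11,13,15): 0⊕1⊕0⊕1⊕1⊕0⊕0⊕1 = 0
s2 (pos 2,3,6,7,10,11,14,15): 1⊕1⊕1⊕1⊕0⊕0⊕0⊕1 = 1
s4 (pos 4,5,6,7,12,13,14,15): 0⊕0⊕1⊕1⊕0⊕0⊕0⊕1 = 1
s8 (pos 8,9,10,11,12,13,14,15): 1⊕1⊕0⊕0⊕0⊕0⊕0⊕1 = 1
Syndrome s8…s1 = 1110 → error at position 14.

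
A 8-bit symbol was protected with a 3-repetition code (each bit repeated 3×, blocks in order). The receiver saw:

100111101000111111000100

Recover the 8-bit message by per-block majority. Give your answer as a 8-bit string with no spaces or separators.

01101100

Block 1 (100): 1 one → 0
Block 2 (111): 3 ones → 1
Block 3 (101): 2 ones → 1
Block 4 (000): 0 ones → 0
Block 5 (111): 3 ones → 1
Block 6 (111): 3 ones → 1
Block 7 (000): 0 ones → 0
Block 8 (100): 1 one → 0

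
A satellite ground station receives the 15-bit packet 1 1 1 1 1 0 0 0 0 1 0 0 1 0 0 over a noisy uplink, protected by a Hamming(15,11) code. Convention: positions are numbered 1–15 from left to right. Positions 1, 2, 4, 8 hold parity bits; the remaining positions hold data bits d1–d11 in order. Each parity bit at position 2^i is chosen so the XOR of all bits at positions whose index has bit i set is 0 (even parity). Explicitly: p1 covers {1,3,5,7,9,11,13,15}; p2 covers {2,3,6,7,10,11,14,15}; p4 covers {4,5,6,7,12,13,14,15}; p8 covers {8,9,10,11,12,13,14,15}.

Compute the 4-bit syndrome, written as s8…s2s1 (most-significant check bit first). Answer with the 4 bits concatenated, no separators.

0110

s1 (pos 1,3,5,7,9,11,13,15): 1⊕1⊕1⊕0⊕0⊕0⊕1⊕0 = 0
s2 (pos 2,3,6,7,10,11,14,15): 1⊕1⊕0⊕0⊕1⊕0⊕0⊕0 = 1
s4 (pos 4,5,6,7,12,13,14,15): 1⊕1⊕0⊕0⊕0⊕1⊕0⊕0 = 1
s8 (pos 8,9,10,11,12,13,14,15): 0⊕0⊕1⊕0⊕0⊕1⊕0⊕0 = 0
Syndrome s8…s1 = 0110 → error at position 6.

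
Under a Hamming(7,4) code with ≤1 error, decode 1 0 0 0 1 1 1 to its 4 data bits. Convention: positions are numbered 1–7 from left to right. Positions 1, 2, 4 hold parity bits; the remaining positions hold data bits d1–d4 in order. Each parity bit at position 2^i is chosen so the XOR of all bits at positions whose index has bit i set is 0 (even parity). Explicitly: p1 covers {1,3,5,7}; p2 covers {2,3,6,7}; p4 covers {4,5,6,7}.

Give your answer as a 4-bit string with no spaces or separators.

0011

s1 (pos 1,3,5,7): 1⊕0⊕1⊕1 = 1
s2 (pos 2,3,6,7): 0⊕0⊕1⊕1 = 0
s4 (pos 4,5,6,7): 0⊕1⊕1⊕1 = 1
Syndrome s4…s1 = 101 → error at position 5.
Flip position 5: 1000111 → 1000011
Read data bits from positions 3,5,6,7: 0011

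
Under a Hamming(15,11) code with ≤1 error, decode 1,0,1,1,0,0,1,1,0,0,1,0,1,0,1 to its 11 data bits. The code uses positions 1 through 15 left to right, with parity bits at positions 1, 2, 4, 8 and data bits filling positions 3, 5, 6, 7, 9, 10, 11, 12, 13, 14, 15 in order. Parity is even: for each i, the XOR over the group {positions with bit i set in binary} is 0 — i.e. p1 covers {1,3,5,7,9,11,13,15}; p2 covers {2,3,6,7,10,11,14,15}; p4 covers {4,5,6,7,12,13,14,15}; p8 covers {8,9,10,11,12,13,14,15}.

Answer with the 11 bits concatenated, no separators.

s1 (pos 1,3,5,7,9,11,13,15): 1⊕1⊕0⊕1⊕0⊕1⊕1⊕1 = 0
s2 (pos 2,3,6,7,10,11,14,15): 0⊕1⊕0⊕1⊕0⊕1⊕0⊕1 = 0
s4 (pos 4,5,6,7,12,13,14,15): 1⊕0⊕0⊕1⊕0⊕1⊕0⊕1 = 0
s8 (pos 8,9,10,11,12,13,14,15): 1⊕0⊕0⊕1⊕0⊕1⊕0⊕1 = 0
Syndrome s8…s1 = 0000 → no error.
Read data bits from positions 3,5,6,7,9,10,11,12,13,14,15: 10010010101

10010010101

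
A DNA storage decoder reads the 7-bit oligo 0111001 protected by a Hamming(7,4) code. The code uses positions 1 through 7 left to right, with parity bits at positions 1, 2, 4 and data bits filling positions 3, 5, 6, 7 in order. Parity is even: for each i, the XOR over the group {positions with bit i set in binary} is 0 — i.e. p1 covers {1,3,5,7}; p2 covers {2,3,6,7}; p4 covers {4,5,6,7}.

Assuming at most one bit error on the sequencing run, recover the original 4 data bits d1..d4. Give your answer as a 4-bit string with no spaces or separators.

1001

s1 (pos 1,3,5,7): 0⊕1⊕0⊕1 = 0
s2 (pos 2,3,6,7): 1⊕1⊕0⊕1 = 1
s4 (pos 4,5,6,7): 1⊕0⊕0⊕1 = 0
Syndrome s4…s1 = 010 → error at position 2.
Flip position 2: 0111001 → 0011001
Read data bits from positions 3,5,6,7: 1001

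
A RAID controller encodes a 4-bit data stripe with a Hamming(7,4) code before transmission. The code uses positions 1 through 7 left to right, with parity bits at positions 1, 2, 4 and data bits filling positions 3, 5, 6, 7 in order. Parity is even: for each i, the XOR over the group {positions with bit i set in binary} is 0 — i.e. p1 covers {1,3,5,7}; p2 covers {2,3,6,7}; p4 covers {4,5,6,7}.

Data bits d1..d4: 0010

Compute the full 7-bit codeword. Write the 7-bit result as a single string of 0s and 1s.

0101010

Place data at non-parity positions: p1 p2 0 p4 0 1 0
p1 (pos 1,3,5,7): XOR of data positions = 0⊕0⊕0 = 0
p2 (pos 2,3,6,7): XOR of data positions = 0⊕1⊕0 = 1
p4 (pos 4,5,6,7): XOR of data positions = 0⊕1⊕0 = 1
Codeword: 0101010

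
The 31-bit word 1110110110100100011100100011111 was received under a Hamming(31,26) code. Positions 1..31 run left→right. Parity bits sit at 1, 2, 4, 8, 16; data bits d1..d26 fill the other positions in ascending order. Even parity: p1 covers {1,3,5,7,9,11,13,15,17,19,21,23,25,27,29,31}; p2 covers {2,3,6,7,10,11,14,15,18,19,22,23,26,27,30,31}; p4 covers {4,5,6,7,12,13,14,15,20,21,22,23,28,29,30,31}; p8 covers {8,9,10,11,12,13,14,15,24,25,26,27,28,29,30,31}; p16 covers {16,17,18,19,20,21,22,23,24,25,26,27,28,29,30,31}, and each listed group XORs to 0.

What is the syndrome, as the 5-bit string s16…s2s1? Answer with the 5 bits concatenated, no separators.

11110

s1 (pos 1,3,5,7,9,11,13,15,17,19,21,23,25,27,29,31): 1⊕1⊕1⊕0⊕1⊕1⊕0⊕0⊕0⊕1⊕0⊕1⊕0⊕1⊕1⊕1 = 0
s2 (pos 2,3,6,7,10,11,14,15,18,19,22,23,26,27,30,31): 1⊕1⊕1⊕0⊕0⊕1⊕1⊕0⊕1⊕1⊕0⊕1⊕0⊕1⊕1⊕1 = 1
s4 (pos 4,5,6,7,12,13,14,15,20,21,22,23,28,29,30,31): 0⊕1⊕1⊕0⊕0⊕0⊕1⊕0⊕1⊕0⊕0⊕1⊕1⊕1⊕1⊕1 = 1
s8 (pos 8,9,10,11,12,13,14,15,24,25,26,27,28,29,30,31): 1⊕1⊕0⊕1⊕0⊕0⊕1⊕0⊕0⊕0⊕0⊕1⊕1⊕1⊕1⊕1 = 1
s16 (pos 16,17,18,19,20,21,22,23,24,25,26,27,28,29,30,31): 0⊕0⊕1⊕1⊕1⊕0⊕0⊕1⊕0⊕0⊕0⊕1⊕1⊕1⊕1⊕1 = 1
Syndrome s16…s1 = 11110 → error at position 30.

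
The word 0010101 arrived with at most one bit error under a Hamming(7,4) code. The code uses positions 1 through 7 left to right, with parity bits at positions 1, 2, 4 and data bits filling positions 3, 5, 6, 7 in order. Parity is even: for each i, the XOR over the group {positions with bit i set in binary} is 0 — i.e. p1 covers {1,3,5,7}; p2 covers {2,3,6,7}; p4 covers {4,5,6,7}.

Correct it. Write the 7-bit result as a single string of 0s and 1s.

1010101

s1 (pos 1,3,5,7): 0⊕1⊕1⊕1 = 1
s2 (pos 2,3,6,7): 0⊕1⊕0⊕1 = 0
s4 (pos 4,5,6,7): 0⊕1⊕0⊕1 = 0
Syndrome s4…s1 = 001 → error at position 1.
Flip position 1: 0010101 → 1010101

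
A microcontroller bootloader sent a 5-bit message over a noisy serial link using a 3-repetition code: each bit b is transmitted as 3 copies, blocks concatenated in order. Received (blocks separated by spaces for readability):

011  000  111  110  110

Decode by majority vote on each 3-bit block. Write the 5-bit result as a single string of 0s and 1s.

10111

Block 1 (011): 2 ones → 1
Block 2 (000): 0 ones → 0
Block 3 (111): 3 ones → 1
Block 4 (110): 2 ones → 1
Block 5 (110): 2 ones → 1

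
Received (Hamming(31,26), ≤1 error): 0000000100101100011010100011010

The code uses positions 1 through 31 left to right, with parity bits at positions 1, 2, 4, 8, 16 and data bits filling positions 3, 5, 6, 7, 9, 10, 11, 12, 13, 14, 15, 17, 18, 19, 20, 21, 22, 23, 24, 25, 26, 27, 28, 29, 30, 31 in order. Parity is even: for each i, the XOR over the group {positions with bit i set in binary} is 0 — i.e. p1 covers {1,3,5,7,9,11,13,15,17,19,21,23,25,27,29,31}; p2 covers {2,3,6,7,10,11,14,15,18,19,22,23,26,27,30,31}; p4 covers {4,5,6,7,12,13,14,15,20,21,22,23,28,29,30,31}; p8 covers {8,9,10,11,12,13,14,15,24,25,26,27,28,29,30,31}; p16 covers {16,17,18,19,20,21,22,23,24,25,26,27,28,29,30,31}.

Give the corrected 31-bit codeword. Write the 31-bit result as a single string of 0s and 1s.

0000000100101100011010100111010

s1 (pos 1,3,5,7,9,11,13,15,17,19,21,23,25,27,29,31): 0⊕0⊕0⊕0⊕0⊕1⊕1⊕0⊕0⊕1⊕1⊕1⊕0⊕1⊕0⊕0 = 0
s2 (pos 2,3,6,7,10,11,14,15,18,19,22,23,26,27,30,31): 0⊕0⊕0⊕0⊕0⊕1⊕1⊕0⊕1⊕1⊕0⊕1⊕0⊕1⊕1⊕0 = 1
s4 (pos 4,5,6,7,12,13,14,15,20,21,22,23,28,29,30,31): 0⊕0⊕0⊕0⊕0⊕1⊕1⊕0⊕0⊕1⊕0⊕1⊕1⊕0⊕1⊕0 = 0
s8 (pos 8,9,10,11,12,13,14,15,24,25,26,27,28,29,30,31): 1⊕0⊕0⊕1⊕0⊕1⊕1⊕0⊕0⊕0⊕0⊕1⊕1⊕0⊕1⊕0 = 1
s16 (pos 16,17,18,19,20,21,22,23,24,25,26,27,28,29,30,31): 0⊕0⊕1⊕1⊕0⊕1⊕0⊕1⊕0⊕0⊕0⊕1⊕1⊕0⊕1⊕0 = 1
Syndrome s16…s1 = 11010 → error at position 26.
Flip position 26: 0000000100101100011010100011010 → 0000000100101100011010100111010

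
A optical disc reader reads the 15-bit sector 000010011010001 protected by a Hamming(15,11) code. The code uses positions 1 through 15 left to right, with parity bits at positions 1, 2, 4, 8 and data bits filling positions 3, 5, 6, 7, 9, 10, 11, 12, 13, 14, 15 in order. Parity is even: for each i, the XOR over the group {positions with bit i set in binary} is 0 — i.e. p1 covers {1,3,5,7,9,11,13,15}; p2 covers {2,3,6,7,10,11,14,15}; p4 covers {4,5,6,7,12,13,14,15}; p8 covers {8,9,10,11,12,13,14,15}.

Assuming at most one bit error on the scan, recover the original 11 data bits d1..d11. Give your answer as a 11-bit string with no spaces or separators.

s1 (pos 1,3,5,7,9,11,13,15): 0⊕0⊕1⊕0⊕1⊕1⊕0⊕1 = 0
s2 (pos 2,3,6,7,10,11,14,15): 0⊕0⊕0⊕0⊕0⊕1⊕0⊕1 = 0
s4 (pos 4,5,6,7,12,13,14,15): 0⊕1⊕0⊕0⊕0⊕0⊕0⊕1 = 0
s8 (pos 8,9,10,11,12,13,14,15): 1⊕1⊕0⊕1⊕0⊕0⊕0⊕1 = 0
Syndrome s8…s1 = 0000 → no error.
Read data bits from positions 3,5,6,7,9,10,11,12,13,14,15: 01001010001

01001010001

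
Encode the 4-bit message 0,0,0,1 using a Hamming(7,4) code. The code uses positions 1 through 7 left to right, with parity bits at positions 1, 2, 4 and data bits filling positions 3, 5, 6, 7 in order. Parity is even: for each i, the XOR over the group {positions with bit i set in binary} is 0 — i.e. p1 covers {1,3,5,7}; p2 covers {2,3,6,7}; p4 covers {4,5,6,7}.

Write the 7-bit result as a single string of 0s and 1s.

Place data at non-parity positions: p1 p2 0 p4 0 0 1
p1 (pos 1,3,5,7): XOR of data positions = 0⊕0⊕1 = 1
p2 (pos 2,3,6,7): XOR of data positions = 0⊕0⊕1 = 1
p4 (pos 4,5,6,7): XOR of data positions = 0⊕0⊕1 = 1
Codeword: 1101001

1101001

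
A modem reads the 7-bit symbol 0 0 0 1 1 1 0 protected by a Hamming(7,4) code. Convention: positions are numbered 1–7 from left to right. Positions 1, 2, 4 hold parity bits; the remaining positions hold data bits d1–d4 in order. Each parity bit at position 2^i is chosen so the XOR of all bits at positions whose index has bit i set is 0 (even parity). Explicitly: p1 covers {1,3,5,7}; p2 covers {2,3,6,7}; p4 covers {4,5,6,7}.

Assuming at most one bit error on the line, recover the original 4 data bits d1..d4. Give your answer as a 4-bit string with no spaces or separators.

0111

s1 (pos 1,3,5,7): 0⊕0⊕1⊕0 = 1
s2 (pos 2,3,6,7): 0⊕0⊕1⊕0 = 1
s4 (pos 4,5,6,7): 1⊕1⊕1⊕0 = 1
Syndrome s4…s1 = 111 → error at position 7.
Flip position 7: 0001110 → 0001111
Read data bits from positions 3,5,6,7: 0111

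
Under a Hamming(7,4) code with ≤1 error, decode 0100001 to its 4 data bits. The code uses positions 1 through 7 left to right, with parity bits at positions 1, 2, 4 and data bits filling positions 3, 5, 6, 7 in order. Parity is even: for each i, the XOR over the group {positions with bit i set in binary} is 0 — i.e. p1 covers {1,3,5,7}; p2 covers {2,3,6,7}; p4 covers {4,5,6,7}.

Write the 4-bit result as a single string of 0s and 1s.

0101

s1 (pos 1,3,5,7): 0⊕0⊕0⊕1 = 1
s2 (pos 2,3,6,7): 1⊕0⊕0⊕1 = 0
s4 (pos 4,5,6,7): 0⊕0⊕0⊕1 = 1
Syndrome s4…s1 = 101 → error at position 5.
Flip position 5: 0100001 → 0100101
Read data bits from positions 3,5,6,7: 0101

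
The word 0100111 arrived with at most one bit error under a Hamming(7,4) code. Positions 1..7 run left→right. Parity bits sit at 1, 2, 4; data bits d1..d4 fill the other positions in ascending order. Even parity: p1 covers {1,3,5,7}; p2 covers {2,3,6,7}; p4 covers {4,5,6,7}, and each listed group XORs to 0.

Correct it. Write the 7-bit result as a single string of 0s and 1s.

0100101

s1 (pos 1,3,5,7): 0⊕0⊕1⊕1 = 0
s2 (pos 2,3,6,7): 1⊕0⊕1⊕1 = 1
s4 (pos 4,5,6,7): 0⊕1⊕1⊕1 = 1
Syndrome s4…s1 = 110 → error at position 6.
Flip position 6: 0100111 → 0100101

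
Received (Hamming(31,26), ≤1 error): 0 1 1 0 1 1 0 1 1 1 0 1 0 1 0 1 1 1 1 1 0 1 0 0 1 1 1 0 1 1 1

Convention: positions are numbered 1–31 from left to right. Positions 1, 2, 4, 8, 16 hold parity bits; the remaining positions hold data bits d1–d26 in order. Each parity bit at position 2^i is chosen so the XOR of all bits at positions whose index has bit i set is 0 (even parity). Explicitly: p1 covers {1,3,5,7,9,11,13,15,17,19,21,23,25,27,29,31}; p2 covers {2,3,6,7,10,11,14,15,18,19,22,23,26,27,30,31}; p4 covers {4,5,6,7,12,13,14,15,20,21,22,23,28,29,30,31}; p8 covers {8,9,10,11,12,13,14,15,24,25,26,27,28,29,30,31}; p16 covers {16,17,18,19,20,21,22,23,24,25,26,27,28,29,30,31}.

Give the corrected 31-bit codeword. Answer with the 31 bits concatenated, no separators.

s1 (pos 1,3,5,7,9,11,13,15,17,19,21,23,25,27,29,31): 0⊕1⊕1⊕0⊕1⊕0⊕0⊕0⊕1⊕1⊕0⊕0⊕1⊕1⊕1⊕1 = 1
s2 (pos 2,3,6,7,10,11,14,15,18,19,22,23,26,27,30,31): 1⊕1⊕1⊕0⊕1⊕0⊕1⊕0⊕1⊕1⊕1⊕0⊕1⊕1⊕1⊕1 = 0
s4 (pos 4,5,6,7,12,13,14,15,20,21,22,23,28,29,30,31): 0⊕1⊕1⊕0⊕1⊕0⊕1⊕0⊕1⊕0⊕1⊕0⊕0⊕1⊕1⊕1 = 1
s8 (pos 8,9,10,11,12,13,14,15,24,25,26,27,28,29,30,31): 1⊕1⊕1⊕0⊕1⊕0⊕1⊕0⊕0⊕1⊕1⊕1⊕0⊕1⊕1⊕1 = 1
s16 (pos 16,17,18,19,20,21,22,23,24,25,26,27,28,29,30,31): 1⊕1⊕1⊕1⊕1⊕0⊕1⊕0⊕0⊕1⊕1⊕1⊕0⊕1⊕1⊕1 = 0
Syndrome s16…s1 = 01101 → error at position 13.
Flip position 13: 0110110111010101111101001110111 → 0110110111011101111101001110111

0110110111011101111101001110111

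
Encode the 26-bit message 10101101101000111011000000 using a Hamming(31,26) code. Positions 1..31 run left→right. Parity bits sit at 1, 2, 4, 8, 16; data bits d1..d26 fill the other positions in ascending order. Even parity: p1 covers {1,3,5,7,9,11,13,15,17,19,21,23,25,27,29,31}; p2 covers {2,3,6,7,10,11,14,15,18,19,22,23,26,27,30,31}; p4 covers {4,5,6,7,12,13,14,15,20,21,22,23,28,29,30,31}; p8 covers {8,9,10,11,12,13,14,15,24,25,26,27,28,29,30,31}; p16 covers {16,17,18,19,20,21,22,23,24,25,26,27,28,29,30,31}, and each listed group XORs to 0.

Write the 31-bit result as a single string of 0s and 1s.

0111010111011011000111011000000

Place data at non-parity positions: p1 p2 1 p4 0 1 0 p8 1 1 0 1 1 0 1 p16 0 0 0 1 1 1 0 1 1 0 0 0 0 0 0
p1 (pos 1,3,5,7,9,11,13,15,17,19,21,23,25,27,29,31): XOR of data positions = 1⊕0⊕0⊕1⊕0⊕1⊕1⊕0⊕0⊕1⊕0⊕1⊕0⊕0⊕0 = 0
p2 (pos 2,3,6,7,10,11,14,15,18,19,22,23,26,27,30,31): XOR of data positions = 1⊕1⊕0⊕1⊕0⊕0⊕1⊕0⊕0⊕1⊕0⊕0⊕0⊕0⊕0 = 1
p4 (pos 4,5,6,7,12,13,14,15,20,21,22,23,28,29,30,31): XOR of data positions = 0⊕1⊕0⊕1⊕1⊕0⊕1⊕1⊕1⊕1⊕0⊕0⊕0⊕0⊕0 = 1
p8 (pos 8,9,10,11,12,13,14,15,24,25,26,27,28,29,30,31): XOR of data positions = 1⊕1⊕0⊕1⊕1⊕0⊕1⊕1⊕1⊕0⊕0⊕0⊕0⊕0⊕0 = 1
p16 (pos 16,17,18,19,20,21,22,23,24,25,26,27,28,29,30,31): XOR of data positions = 0⊕0⊕0⊕1⊕1⊕1⊕0⊕1⊕1⊕0⊕0⊕0⊕0⊕0⊕0 = 1
Codeword: 0111010111011011000111011000000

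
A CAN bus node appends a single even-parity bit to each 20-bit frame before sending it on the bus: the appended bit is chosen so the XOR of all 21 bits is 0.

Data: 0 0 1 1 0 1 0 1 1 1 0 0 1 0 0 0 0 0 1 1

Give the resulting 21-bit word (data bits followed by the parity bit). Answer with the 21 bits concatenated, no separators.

XOR of the 20 data bits: 0⊕0⊕1⊕1⊕0⊕1⊕0⊕1⊕1⊕1⊕0⊕0⊕1⊕0⊕0⊕0⊕0⊕0⊕1⊕1 = 1
Parity bit = 1 (so all 21 bits XOR to 0).

001101011100100000111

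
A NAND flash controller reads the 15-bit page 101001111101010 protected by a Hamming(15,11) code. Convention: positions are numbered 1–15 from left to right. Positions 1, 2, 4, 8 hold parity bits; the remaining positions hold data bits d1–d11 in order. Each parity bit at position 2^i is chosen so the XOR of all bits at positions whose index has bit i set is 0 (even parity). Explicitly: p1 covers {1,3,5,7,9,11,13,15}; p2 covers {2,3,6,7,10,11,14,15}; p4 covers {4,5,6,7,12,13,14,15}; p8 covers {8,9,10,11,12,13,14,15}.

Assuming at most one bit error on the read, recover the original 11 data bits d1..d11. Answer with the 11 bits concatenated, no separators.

s1 (pos 1,3,5,7,9,11,13,15): 1⊕1⊕0⊕1⊕1⊕0⊕0⊕0 = 0
s2 (pos 2,3,6,7,10,11,14,15): 0⊕1⊕1⊕1⊕1⊕0⊕1⊕0 = 1
s4 (pos 4,5,6,7,12,13,14,15): 0⊕0⊕1⊕1⊕1⊕0⊕1⊕0 = 0
s8 (pos 8,9,10,11,12,13,14,15): 1⊕1⊕1⊕0⊕1⊕0⊕1⊕0 = 1
Syndrome s8…s1 = 1010 → error at position 10.
Flip position 10: 101001111101010 → 101001111001010
Read data bits from positions 3,5,6,7,9,10,11,12,13,14,15: 10111001010

10111001010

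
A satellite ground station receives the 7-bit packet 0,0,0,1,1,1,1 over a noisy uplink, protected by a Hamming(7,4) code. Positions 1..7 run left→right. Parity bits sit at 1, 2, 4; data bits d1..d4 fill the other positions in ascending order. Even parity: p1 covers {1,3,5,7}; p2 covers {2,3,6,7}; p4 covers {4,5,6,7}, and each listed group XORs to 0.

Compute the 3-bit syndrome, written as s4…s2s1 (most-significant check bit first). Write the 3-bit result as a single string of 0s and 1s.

000

s1 (pos 1,3,5,7): 0⊕0⊕1⊕1 = 0
s2 (pos 2,3,6,7): 0⊕0⊕1⊕1 = 0
s4 (pos 4,5,6,7): 1⊕1⊕1⊕1 = 0
Syndrome s4…s1 = 000 → no error.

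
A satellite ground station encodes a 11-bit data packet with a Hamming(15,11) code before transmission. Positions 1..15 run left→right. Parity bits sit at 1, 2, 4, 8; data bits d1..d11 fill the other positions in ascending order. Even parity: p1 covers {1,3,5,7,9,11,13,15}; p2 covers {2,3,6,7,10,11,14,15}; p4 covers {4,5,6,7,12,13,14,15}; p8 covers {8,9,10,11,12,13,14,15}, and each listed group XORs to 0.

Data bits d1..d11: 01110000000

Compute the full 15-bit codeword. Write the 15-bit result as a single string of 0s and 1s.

000111100000000

Place data at non-parity positions: p1 p2 0 p4 1 1 1 p8 0 0 0 0 0 0 0
p1 (pos 1,3,5,7,9,11,13,15): XOR of data positions = 0⊕1⊕1⊕0⊕0⊕0⊕0 = 0
p2 (pos 2,3,6,7,10,11,14,15): XOR of data positions = 0⊕1⊕1⊕0⊕0⊕0⊕0 = 0
p4 (pos 4,5,6,7,12,13,14,15): XOR of data positions = 1⊕1⊕1⊕0⊕0⊕0⊕0 = 1
p8 (pos 8,9,10,11,12,13,14,15): XOR of data positions = 0⊕0⊕0⊕0⊕0⊕0⊕0 = 0
Codeword: 000111100000000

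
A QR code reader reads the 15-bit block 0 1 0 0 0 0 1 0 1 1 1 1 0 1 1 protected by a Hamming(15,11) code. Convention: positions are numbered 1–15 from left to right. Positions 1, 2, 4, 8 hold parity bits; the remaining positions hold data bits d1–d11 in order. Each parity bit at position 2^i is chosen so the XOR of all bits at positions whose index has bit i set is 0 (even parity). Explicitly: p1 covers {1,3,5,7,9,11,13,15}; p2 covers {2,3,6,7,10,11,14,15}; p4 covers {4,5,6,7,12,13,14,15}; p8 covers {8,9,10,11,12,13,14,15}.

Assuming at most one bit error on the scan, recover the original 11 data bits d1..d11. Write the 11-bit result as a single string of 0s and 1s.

s1 (pos 1,3,5,7,9,11,13,15): 0⊕0⊕0⊕1⊕1⊕1⊕0⊕1 = 0
s2 (pos 2,3,6,7,10,11,14,15): 1⊕0⊕0⊕1⊕1⊕1⊕1⊕1 = 0
s4 (pos 4,5,6,7,12,13,14,15): 0⊕0⊕0⊕1⊕1⊕0⊕1⊕1 = 0
s8 (pos 8,9,10,11,12,13,14,15): 0⊕1⊕1⊕1⊕1⊕0⊕1⊕1 = 0
Syndrome s8…s1 = 0000 → no error.
Read data bits from positions 3,5,6,7,9,10,11,12,13,14,15: 00011111011

00011111011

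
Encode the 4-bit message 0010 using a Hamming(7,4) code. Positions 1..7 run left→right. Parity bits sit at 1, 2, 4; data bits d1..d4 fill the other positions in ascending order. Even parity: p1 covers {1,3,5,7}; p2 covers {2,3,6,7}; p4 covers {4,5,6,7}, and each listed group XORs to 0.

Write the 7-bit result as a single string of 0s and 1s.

Place data at non-parity positions: p1 p2 0 p4 0 1 0
p1 (pos 1,3,5,7): XOR of data positions = 0⊕0⊕0 = 0
p2 (pos 2,3,6,7): XOR of data positions = 0⊕1⊕0 = 1
p4 (pos 4,5,6,7): XOR of data positions = 0⊕1⊕0 = 1
Codeword: 0101010

0101010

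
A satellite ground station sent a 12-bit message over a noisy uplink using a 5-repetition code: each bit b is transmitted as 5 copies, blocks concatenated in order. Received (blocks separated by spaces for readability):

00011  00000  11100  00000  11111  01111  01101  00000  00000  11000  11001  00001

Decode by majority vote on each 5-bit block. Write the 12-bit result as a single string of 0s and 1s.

Block 1 (00011): 2 ones → 0
Block 2 (00000): 0 ones → 0
Block 3 (11100): 3 ones → 1
Block 4 (00000): 0 ones → 0
Block 5 (11111): 5 ones → 1
Block 6 (01111): 4 ones → 1
Block 7 (01101): 3 ones → 1
Block 8 (00000): 0 ones → 0
Block 9 (00000): 0 ones → 0
Block 10 (11000): 2 ones → 0
Block 11 (11001): 3 ones → 1
Block 12 (00001): 1 one → 0

001011100010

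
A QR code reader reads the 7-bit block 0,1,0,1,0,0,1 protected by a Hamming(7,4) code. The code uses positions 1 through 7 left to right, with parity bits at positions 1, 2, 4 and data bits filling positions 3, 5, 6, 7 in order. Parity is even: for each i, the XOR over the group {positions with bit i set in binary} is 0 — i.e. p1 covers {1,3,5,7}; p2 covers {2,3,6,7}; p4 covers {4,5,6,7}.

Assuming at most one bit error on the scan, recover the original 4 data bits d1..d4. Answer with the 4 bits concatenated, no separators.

0001

s1 (pos 1,3,5,7): 0⊕0⊕0⊕1 = 1
s2 (pos 2,3,6,7): 1⊕0⊕0⊕1 = 0
s4 (pos 4,5,6,7): 1⊕0⊕0⊕1 = 0
Syndrome s4…s1 = 001 → error at position 1.
Flip position 1: 0101001 → 1101001
Read data bits from positions 3,5,6,7: 0001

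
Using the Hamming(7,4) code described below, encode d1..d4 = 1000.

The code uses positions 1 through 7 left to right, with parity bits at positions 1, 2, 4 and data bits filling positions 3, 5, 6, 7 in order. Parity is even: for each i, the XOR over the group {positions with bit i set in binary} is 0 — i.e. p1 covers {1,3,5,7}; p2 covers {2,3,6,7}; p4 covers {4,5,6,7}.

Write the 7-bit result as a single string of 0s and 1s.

1110000

Place data at non-parity positions: p1 p2 1 p4 0 0 0
p1 (pos 1,3,5,7): XOR of data positions = 1⊕0⊕0 = 1
p2 (pos 2,3,6,7): XOR of data positions = 1⊕0⊕0 = 1
p4 (pos 4,5,6,7): XOR of data positions = 0⊕0⊕0 = 0
Codeword: 1110000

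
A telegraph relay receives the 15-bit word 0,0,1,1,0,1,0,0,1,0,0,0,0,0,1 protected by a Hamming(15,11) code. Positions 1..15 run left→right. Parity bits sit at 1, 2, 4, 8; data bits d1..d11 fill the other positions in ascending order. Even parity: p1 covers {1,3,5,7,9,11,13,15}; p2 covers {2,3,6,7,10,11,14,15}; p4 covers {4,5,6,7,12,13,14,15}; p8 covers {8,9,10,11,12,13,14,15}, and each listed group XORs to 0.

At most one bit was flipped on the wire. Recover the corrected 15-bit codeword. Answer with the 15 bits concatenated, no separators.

s1 (pos 1,3,5,7,9,11,13,15): 0⊕1⊕0⊕0⊕1⊕0⊕0⊕1 = 1
s2 (pos 2,3,6,7,10,11,14,15): 0⊕1⊕1⊕0⊕0⊕0⊕0⊕1 = 1
s4 (pos 4,5,6,7,12,13,14,15): 1⊕0⊕1⊕0⊕0⊕0⊕0⊕1 = 1
s8 (pos 8,9,10,11,12,13,14,15): 0⊕1⊕0⊕0⊕0⊕0⊕0⊕1 = 0
Syndrome s8…s1 = 0111 → error at position 7.
Flip position 7: 001101001000001 → 001101101000001

001101101000001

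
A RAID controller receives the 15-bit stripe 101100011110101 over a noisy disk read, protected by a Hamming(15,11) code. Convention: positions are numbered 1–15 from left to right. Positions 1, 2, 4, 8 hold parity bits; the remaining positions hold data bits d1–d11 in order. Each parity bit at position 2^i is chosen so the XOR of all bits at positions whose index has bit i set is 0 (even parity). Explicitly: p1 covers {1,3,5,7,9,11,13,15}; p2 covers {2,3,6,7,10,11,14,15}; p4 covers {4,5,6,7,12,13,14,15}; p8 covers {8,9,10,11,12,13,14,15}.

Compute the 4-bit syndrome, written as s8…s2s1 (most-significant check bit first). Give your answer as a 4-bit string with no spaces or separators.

s1 (pos 1,3,5,7,9,11,13,15): 1⊕1⊕0⊕0⊕1⊕1⊕1⊕1 = 0
s2 (pos 2,3,6,7,10,11,14,15): 0⊕1⊕0⊕0⊕1⊕1⊕0⊕1 = 0
s4 (pos 4,5,6,7,12,13,14,15): 1⊕0⊕0⊕0⊕0⊕1⊕0⊕1 = 1
s8 (pos 8,9,10,11,12,13,14,15): 1⊕1⊕1⊕1⊕0⊕1⊕0⊕1 = 0
Syndrome s8…s1 = 0100 → error at position 4.

0100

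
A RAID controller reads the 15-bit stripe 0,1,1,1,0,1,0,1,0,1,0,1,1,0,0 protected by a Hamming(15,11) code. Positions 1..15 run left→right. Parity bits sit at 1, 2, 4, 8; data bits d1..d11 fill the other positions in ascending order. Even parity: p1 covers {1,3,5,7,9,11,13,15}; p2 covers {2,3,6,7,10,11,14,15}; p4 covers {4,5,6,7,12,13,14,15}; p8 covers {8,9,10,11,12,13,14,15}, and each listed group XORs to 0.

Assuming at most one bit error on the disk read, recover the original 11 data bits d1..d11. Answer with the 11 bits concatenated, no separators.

s1 (pos 1,3,5,7,9,11,13,15): 0⊕1⊕0⊕0⊕0⊕0⊕1⊕0 = 0
s2 (pos 2,3,6,7,10,11,14,15): 1⊕1⊕1⊕0⊕1⊕0⊕0⊕0 = 0
s4 (pos 4,5,6,7,12,13,14,15): 1⊕0⊕1⊕0⊕1⊕1⊕0⊕0 = 0
s8 (pos 8,9,10,11,12,13,14,15): 1⊕0⊕1⊕0⊕1⊕1⊕0⊕0 = 0
Syndrome s8…s1 = 0000 → no error.
Read data bits from positions 3,5,6,7,9,10,11,12,13,14,15: 10100101100

10100101100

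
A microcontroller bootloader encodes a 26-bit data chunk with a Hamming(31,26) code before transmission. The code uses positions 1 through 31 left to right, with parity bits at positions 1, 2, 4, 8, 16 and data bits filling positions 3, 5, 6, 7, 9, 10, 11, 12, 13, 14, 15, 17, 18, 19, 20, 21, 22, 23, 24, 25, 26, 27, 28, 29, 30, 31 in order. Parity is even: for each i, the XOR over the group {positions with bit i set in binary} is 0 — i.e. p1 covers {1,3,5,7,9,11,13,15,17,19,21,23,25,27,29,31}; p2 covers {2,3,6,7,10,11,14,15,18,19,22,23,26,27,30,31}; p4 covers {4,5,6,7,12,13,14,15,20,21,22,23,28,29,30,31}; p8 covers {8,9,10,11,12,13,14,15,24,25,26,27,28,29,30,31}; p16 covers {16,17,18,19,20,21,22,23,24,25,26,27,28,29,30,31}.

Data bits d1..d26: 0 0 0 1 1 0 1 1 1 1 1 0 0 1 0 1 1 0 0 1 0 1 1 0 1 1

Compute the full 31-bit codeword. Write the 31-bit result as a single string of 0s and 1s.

Place data at non-parity positions: p1 p2 0 p4 0 0 1 p8 1 0 1 1 1 1 1 p16 0 0 1 0 1 1 0 0 1 0 1 1 0 1 1
p1 (pos 1,3,5,7,9,11,13,15,17,19,21,23,25,27,29,31): XOR of data positions = 0⊕0⊕1⊕1⊕1⊕1⊕1⊕0⊕1⊕1⊕0⊕1⊕1⊕0⊕1 = 0
p2 (pos 2,3,6,7,10,11,14,15,18,19,22,23,26,27,30,31): XOR of data positions = 0⊕0⊕1⊕0⊕1⊕1⊕1⊕0⊕1⊕1⊕0⊕0⊕1⊕1⊕1 = 1
p4 (pos 4,5,6,7,12,13,14,15,20,21,22,23,28,29,30,31): XOR of data positions = 0⊕0⊕1⊕1⊕1⊕1⊕1⊕0⊕1⊕1⊕0⊕1⊕0⊕1⊕1 = 0
p8 (pos 8,9,10,11,12,13,14,15,24,25,26,27,28,29,30,31): XOR of data positions = 1⊕0⊕1⊕1⊕1⊕1⊕1⊕0⊕1⊕0⊕1⊕1⊕0⊕1⊕1 = 1
p16 (pos 16,17,18,19,20,21,22,23,24,25,26,27,28,29,30,31): XOR of data positions = 0⊕0⊕1⊕0⊕1⊕1⊕0⊕0⊕1⊕0⊕1⊕1⊕0⊕1⊕1 = 0
Codeword: 0100001110111110001011001011011

0100001110111110001011001011011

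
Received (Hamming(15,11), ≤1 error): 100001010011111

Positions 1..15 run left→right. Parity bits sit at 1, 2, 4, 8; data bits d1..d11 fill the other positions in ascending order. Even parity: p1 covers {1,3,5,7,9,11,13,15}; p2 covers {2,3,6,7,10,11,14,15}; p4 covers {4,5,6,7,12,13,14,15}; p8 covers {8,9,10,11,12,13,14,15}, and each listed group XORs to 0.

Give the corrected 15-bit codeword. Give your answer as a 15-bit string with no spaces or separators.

s1 (pos 1,3,5,7,9,11,13,15): 1⊕0⊕0⊕0⊕0⊕1⊕1⊕1 = 0
s2 (pos 2,3,6,7,10,11,14,15): 0⊕0⊕1⊕0⊕0⊕1⊕1⊕1 = 0
s4 (pos 4,5,6,7,12,13,14,15): 0⊕0⊕1⊕0⊕1⊕1⊕1⊕1 = 1
s8 (pos 8,9,10,11,12,13,14,15): 1⊕0⊕0⊕1⊕1⊕1⊕1⊕1 = 0
Syndrome s8…s1 = 0100 → error at position 4.
Flip position 4: 100001010011111 → 100101010011111

100101010011111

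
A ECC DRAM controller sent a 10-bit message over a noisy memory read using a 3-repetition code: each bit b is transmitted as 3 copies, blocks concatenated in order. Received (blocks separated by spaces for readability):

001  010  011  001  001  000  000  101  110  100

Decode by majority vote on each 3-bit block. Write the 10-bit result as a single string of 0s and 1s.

0010000110

Block 1 (001): 1 one → 0
Block 2 (010): 1 one → 0
Block 3 (011): 2 ones → 1
Block 4 (001): 1 one → 0
Block 5 (001): 1 one → 0
Block 6 (000): 0 ones → 0
Block 7 (000): 0 ones → 0
Block 8 (101): 2 ones → 1
Block 9 (110): 2 ones → 1
Block 10 (100): 1 one → 0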